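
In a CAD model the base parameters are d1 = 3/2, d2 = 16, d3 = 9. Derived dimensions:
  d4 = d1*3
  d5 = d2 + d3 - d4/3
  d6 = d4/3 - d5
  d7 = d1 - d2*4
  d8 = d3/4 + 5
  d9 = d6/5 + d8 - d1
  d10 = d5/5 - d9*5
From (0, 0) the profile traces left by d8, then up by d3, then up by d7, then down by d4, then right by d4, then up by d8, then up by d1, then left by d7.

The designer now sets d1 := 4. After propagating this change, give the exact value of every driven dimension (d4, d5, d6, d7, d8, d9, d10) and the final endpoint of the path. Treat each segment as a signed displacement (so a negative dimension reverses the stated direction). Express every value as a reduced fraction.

d4 = 12
d5 = 21
d6 = -17
d7 = -60
d8 = 29/4
d9 = -3/20
d10 = 99/20
endpoint = (259/4, -207/4)

Apply edit: d1 := 4
  d4 = d1*3 = 12
  d5 = d2 + d3 - d4/3 = 21
  d6 = d4/3 - d5 = -17
  d7 = d1 - d2*4 = -60
  d8 = d3/4 + 5 = 29/4
  d9 = d6/5 + d8 - d1 = -3/20
  d10 = d5/5 - d9*5 = 99/20
Walk from origin (0, 0):
  seg 1: left by d8 = 29/4 → (-29/4, 0)
  seg 2: up by d3 = 9 → (-29/4, 9)
  seg 3: up by d7 = -60 → (-29/4, -51)
  seg 4: down by d4 = 12 → (-29/4, -63)
  seg 5: right by d4 = 12 → (19/4, -63)
  seg 6: up by d8 = 29/4 → (19/4, -223/4)
  seg 7: up by d1 = 4 → (19/4, -207/4)
  seg 8: left by d7 = -60 → (259/4, -207/4)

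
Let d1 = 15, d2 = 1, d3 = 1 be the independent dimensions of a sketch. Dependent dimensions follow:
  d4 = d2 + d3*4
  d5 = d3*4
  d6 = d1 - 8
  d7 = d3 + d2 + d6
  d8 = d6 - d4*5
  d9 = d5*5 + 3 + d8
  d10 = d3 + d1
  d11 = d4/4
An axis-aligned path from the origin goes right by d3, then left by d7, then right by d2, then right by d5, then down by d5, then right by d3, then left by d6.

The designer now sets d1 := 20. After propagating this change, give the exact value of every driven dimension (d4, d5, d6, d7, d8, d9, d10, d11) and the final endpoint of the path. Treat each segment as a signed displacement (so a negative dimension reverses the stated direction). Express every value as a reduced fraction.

d4 = 5
d5 = 4
d6 = 12
d7 = 14
d8 = -13
d9 = 10
d10 = 21
d11 = 5/4
endpoint = (-19, -4)

Apply edit: d1 := 20
  d4 = d2 + d3*4 = 5
  d5 = d3*4 = 4
  d6 = d1 - 8 = 12
  d7 = d3 + d2 + d6 = 14
  d8 = d6 - d4*5 = -13
  d9 = d5*5 + 3 + d8 = 10
  d10 = d3 + d1 = 21
  d11 = d4/4 = 5/4
Walk from origin (0, 0):
  seg 1: right by d3 = 1 → (1, 0)
  seg 2: left by d7 = 14 → (-13, 0)
  seg 3: right by d2 = 1 → (-12, 0)
  seg 4: right by d5 = 4 → (-8, 0)
  seg 5: down by d5 = 4 → (-8, -4)
  seg 6: right by d3 = 1 → (-7, -4)
  seg 7: left by d6 = 12 → (-19, -4)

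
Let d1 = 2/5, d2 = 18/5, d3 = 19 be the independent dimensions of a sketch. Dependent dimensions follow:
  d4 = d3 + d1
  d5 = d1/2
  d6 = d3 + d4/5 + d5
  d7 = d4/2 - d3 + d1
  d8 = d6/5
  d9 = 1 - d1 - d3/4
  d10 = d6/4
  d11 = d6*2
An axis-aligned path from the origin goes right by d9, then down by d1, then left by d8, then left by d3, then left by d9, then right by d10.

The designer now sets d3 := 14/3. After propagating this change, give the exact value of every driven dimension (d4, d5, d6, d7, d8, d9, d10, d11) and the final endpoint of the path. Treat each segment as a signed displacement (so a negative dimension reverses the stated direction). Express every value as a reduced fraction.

Apply edit: d3 := 14/3
  d4 = d3 + d1 = 76/15
  d5 = d1/2 = 1/5
  d6 = d3 + d4/5 + d5 = 147/25
  d7 = d4/2 - d3 + d1 = -26/15
  d8 = d6/5 = 147/125
  d9 = 1 - d1 - d3/4 = -17/30
  d10 = d6/4 = 147/100
  d11 = d6*2 = 294/25
Walk from origin (0, 0):
  seg 1: right by d9 = -17/30 → (-17/30, 0)
  seg 2: down by d1 = 2/5 → (-17/30, -2/5)
  seg 3: left by d8 = 147/125 → (-1307/750, -2/5)
  seg 4: left by d3 = 14/3 → (-4807/750, -2/5)
  seg 5: left by d9 = -17/30 → (-2191/375, -2/5)
  seg 6: right by d10 = 147/100 → (-6559/1500, -2/5)

d4 = 76/15
d5 = 1/5
d6 = 147/25
d7 = -26/15
d8 = 147/125
d9 = -17/30
d10 = 147/100
d11 = 294/25
endpoint = (-6559/1500, -2/5)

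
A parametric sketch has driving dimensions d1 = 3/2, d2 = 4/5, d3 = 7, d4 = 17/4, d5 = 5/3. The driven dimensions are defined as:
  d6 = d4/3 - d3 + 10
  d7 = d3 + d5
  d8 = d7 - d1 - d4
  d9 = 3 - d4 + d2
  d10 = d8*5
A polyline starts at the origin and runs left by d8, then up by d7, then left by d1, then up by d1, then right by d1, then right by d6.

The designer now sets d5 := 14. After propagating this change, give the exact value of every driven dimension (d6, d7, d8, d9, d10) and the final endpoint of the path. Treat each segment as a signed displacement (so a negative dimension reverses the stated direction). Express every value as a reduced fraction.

Apply edit: d5 := 14
  d6 = d4/3 - d3 + 10 = 53/12
  d7 = d3 + d5 = 21
  d8 = d7 - d1 - d4 = 61/4
  d9 = 3 - d4 + d2 = -9/20
  d10 = d8*5 = 305/4
Walk from origin (0, 0):
  seg 1: left by d8 = 61/4 → (-61/4, 0)
  seg 2: up by d7 = 21 → (-61/4, 21)
  seg 3: left by d1 = 3/2 → (-67/4, 21)
  seg 4: up by d1 = 3/2 → (-67/4, 45/2)
  seg 5: right by d1 = 3/2 → (-61/4, 45/2)
  seg 6: right by d6 = 53/12 → (-65/6, 45/2)

d6 = 53/12
d7 = 21
d8 = 61/4
d9 = -9/20
d10 = 305/4
endpoint = (-65/6, 45/2)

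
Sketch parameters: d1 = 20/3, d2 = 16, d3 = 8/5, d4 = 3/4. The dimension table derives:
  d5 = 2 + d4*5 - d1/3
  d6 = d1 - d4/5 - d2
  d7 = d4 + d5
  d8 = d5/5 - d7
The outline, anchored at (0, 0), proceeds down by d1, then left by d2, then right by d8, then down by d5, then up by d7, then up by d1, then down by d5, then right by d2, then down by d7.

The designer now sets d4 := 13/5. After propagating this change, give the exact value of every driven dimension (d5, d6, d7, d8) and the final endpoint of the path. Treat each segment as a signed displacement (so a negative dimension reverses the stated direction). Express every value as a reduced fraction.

Apply edit: d4 := 13/5
  d5 = 2 + d4*5 - d1/3 = 115/9
  d6 = d1 - d4/5 - d2 = -739/75
  d7 = d4 + d5 = 692/45
  d8 = d5/5 - d7 = -577/45
Walk from origin (0, 0):
  seg 1: down by d1 = 20/3 → (0, -20/3)
  seg 2: left by d2 = 16 → (-16, -20/3)
  seg 3: right by d8 = -577/45 → (-1297/45, -20/3)
  seg 4: down by d5 = 115/9 → (-1297/45, -175/9)
  seg 5: up by d7 = 692/45 → (-1297/45, -61/15)
  seg 6: up by d1 = 20/3 → (-1297/45, 13/5)
  seg 7: down by d5 = 115/9 → (-1297/45, -458/45)
  seg 8: right by d2 = 16 → (-577/45, -458/45)
  seg 9: down by d7 = 692/45 → (-577/45, -230/9)

d5 = 115/9
d6 = -739/75
d7 = 692/45
d8 = -577/45
endpoint = (-577/45, -230/9)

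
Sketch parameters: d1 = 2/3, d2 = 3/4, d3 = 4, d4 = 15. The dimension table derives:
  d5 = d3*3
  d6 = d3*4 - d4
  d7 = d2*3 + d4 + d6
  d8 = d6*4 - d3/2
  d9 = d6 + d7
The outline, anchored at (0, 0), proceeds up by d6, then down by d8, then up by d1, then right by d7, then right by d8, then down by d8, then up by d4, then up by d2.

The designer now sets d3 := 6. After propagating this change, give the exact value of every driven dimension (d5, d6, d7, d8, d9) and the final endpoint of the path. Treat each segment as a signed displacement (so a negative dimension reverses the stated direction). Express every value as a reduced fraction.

Apply edit: d3 := 6
  d5 = d3*3 = 18
  d6 = d3*4 - d4 = 9
  d7 = d2*3 + d4 + d6 = 105/4
  d8 = d6*4 - d3/2 = 33
  d9 = d6 + d7 = 141/4
Walk from origin (0, 0):
  seg 1: up by d6 = 9 → (0, 9)
  seg 2: down by d8 = 33 → (0, -24)
  seg 3: up by d1 = 2/3 → (0, -70/3)
  seg 4: right by d7 = 105/4 → (105/4, -70/3)
  seg 5: right by d8 = 33 → (237/4, -70/3)
  seg 6: down by d8 = 33 → (237/4, -169/3)
  seg 7: up by d4 = 15 → (237/4, -124/3)
  seg 8: up by d2 = 3/4 → (237/4, -487/12)

d5 = 18
d6 = 9
d7 = 105/4
d8 = 33
d9 = 141/4
endpoint = (237/4, -487/12)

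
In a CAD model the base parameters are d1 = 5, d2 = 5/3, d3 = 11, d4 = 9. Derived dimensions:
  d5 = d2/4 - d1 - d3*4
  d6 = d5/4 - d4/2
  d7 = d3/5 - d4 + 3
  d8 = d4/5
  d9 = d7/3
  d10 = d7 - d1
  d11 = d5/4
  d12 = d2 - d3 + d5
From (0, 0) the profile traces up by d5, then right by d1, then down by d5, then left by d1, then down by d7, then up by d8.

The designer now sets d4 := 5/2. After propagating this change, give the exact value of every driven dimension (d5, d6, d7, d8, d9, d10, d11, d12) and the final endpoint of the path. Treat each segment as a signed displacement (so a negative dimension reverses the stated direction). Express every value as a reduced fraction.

Apply edit: d4 := 5/2
  d5 = d2/4 - d1 - d3*4 = -583/12
  d6 = d5/4 - d4/2 = -643/48
  d7 = d3/5 - d4 + 3 = 27/10
  d8 = d4/5 = 1/2
  d9 = d7/3 = 9/10
  d10 = d7 - d1 = -23/10
  d11 = d5/4 = -583/48
  d12 = d2 - d3 + d5 = -695/12
Walk from origin (0, 0):
  seg 1: up by d5 = -583/12 → (0, -583/12)
  seg 2: right by d1 = 5 → (5, -583/12)
  seg 3: down by d5 = -583/12 → (5, 0)
  seg 4: left by d1 = 5 → (0, 0)
  seg 5: down by d7 = 27/10 → (0, -27/10)
  seg 6: up by d8 = 1/2 → (0, -11/5)

d5 = -583/12
d6 = -643/48
d7 = 27/10
d8 = 1/2
d9 = 9/10
d10 = -23/10
d11 = -583/48
d12 = -695/12
endpoint = (0, -11/5)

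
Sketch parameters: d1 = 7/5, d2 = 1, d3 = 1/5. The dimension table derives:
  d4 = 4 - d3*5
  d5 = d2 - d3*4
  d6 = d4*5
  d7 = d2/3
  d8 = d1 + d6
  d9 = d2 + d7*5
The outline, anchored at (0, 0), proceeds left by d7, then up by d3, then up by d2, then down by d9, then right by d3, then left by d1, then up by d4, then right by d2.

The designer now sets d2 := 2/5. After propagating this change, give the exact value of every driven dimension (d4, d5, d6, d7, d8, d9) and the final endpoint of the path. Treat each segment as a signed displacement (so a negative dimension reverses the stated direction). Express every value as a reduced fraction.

Apply edit: d2 := 2/5
  d4 = 4 - d3*5 = 3
  d5 = d2 - d3*4 = -2/5
  d6 = d4*5 = 15
  d7 = d2/3 = 2/15
  d8 = d1 + d6 = 82/5
  d9 = d2 + d7*5 = 16/15
Walk from origin (0, 0):
  seg 1: left by d7 = 2/15 → (-2/15, 0)
  seg 2: up by d3 = 1/5 → (-2/15, 1/5)
  seg 3: up by d2 = 2/5 → (-2/15, 3/5)
  seg 4: down by d9 = 16/15 → (-2/15, -7/15)
  seg 5: right by d3 = 1/5 → (1/15, -7/15)
  seg 6: left by d1 = 7/5 → (-4/3, -7/15)
  seg 7: up by d4 = 3 → (-4/3, 38/15)
  seg 8: right by d2 = 2/5 → (-14/15, 38/15)

d4 = 3
d5 = -2/5
d6 = 15
d7 = 2/15
d8 = 82/5
d9 = 16/15
endpoint = (-14/15, 38/15)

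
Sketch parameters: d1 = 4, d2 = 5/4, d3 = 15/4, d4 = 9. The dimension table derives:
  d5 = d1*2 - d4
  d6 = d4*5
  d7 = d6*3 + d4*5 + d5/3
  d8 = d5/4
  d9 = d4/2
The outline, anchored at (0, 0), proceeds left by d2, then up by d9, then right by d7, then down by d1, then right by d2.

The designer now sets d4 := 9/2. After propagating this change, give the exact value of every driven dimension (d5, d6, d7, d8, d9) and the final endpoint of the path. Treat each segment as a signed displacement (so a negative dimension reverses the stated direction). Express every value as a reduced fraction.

Apply edit: d4 := 9/2
  d5 = d1*2 - d4 = 7/2
  d6 = d4*5 = 45/2
  d7 = d6*3 + d4*5 + d5/3 = 547/6
  d8 = d5/4 = 7/8
  d9 = d4/2 = 9/4
Walk from origin (0, 0):
  seg 1: left by d2 = 5/4 → (-5/4, 0)
  seg 2: up by d9 = 9/4 → (-5/4, 9/4)
  seg 3: right by d7 = 547/6 → (1079/12, 9/4)
  seg 4: down by d1 = 4 → (1079/12, -7/4)
  seg 5: right by d2 = 5/4 → (547/6, -7/4)

d5 = 7/2
d6 = 45/2
d7 = 547/6
d8 = 7/8
d9 = 9/4
endpoint = (547/6, -7/4)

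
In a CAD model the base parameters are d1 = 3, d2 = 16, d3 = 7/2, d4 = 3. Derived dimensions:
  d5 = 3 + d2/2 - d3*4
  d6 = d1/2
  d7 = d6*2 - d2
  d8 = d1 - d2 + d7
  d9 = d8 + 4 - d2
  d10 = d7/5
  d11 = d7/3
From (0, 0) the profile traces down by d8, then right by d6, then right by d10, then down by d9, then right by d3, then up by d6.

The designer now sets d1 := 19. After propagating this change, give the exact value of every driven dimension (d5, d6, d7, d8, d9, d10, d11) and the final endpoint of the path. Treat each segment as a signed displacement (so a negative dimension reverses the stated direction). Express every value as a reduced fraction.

d5 = -3
d6 = 19/2
d7 = 3
d8 = 6
d9 = -6
d10 = 3/5
d11 = 1
endpoint = (68/5, 19/2)

Apply edit: d1 := 19
  d5 = 3 + d2/2 - d3*4 = -3
  d6 = d1/2 = 19/2
  d7 = d6*2 - d2 = 3
  d8 = d1 - d2 + d7 = 6
  d9 = d8 + 4 - d2 = -6
  d10 = d7/5 = 3/5
  d11 = d7/3 = 1
Walk from origin (0, 0):
  seg 1: down by d8 = 6 → (0, -6)
  seg 2: right by d6 = 19/2 → (19/2, -6)
  seg 3: right by d10 = 3/5 → (101/10, -6)
  seg 4: down by d9 = -6 → (101/10, 0)
  seg 5: right by d3 = 7/2 → (68/5, 0)
  seg 6: up by d6 = 19/2 → (68/5, 19/2)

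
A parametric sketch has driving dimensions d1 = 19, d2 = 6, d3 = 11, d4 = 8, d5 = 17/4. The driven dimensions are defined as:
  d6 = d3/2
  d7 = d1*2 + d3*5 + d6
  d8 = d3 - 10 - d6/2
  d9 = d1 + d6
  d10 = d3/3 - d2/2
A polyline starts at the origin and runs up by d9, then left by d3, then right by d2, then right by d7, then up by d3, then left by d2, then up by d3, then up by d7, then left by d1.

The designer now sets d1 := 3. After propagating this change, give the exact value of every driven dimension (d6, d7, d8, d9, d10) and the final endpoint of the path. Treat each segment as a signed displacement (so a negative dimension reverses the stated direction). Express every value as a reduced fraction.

Apply edit: d1 := 3
  d6 = d3/2 = 11/2
  d7 = d1*2 + d3*5 + d6 = 133/2
  d8 = d3 - 10 - d6/2 = -7/4
  d9 = d1 + d6 = 17/2
  d10 = d3/3 - d2/2 = 2/3
Walk from origin (0, 0):
  seg 1: up by d9 = 17/2 → (0, 17/2)
  seg 2: left by d3 = 11 → (-11, 17/2)
  seg 3: right by d2 = 6 → (-5, 17/2)
  seg 4: right by d7 = 133/2 → (123/2, 17/2)
  seg 5: up by d3 = 11 → (123/2, 39/2)
  seg 6: left by d2 = 6 → (111/2, 39/2)
  seg 7: up by d3 = 11 → (111/2, 61/2)
  seg 8: up by d7 = 133/2 → (111/2, 97)
  seg 9: left by d1 = 3 → (105/2, 97)

d6 = 11/2
d7 = 133/2
d8 = -7/4
d9 = 17/2
d10 = 2/3
endpoint = (105/2, 97)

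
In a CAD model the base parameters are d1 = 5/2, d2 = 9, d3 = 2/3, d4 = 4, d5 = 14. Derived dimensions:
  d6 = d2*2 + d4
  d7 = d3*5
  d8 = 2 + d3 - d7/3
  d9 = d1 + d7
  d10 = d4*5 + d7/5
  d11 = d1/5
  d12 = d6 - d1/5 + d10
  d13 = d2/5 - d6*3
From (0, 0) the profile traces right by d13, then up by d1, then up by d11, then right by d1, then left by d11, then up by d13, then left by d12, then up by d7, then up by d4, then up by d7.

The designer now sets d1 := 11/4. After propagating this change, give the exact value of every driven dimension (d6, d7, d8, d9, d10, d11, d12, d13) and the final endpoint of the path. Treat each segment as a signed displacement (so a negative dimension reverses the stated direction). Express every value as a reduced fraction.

Apply edit: d1 := 11/4
  d6 = d2*2 + d4 = 22
  d7 = d3*5 = 10/3
  d8 = 2 + d3 - d7/3 = 14/9
  d9 = d1 + d7 = 73/12
  d10 = d4*5 + d7/5 = 62/3
  d11 = d1/5 = 11/20
  d12 = d6 - d1/5 + d10 = 2527/60
  d13 = d2/5 - d6*3 = -321/5
Walk from origin (0, 0):
  seg 1: right by d13 = -321/5 → (-321/5, 0)
  seg 2: up by d1 = 11/4 → (-321/5, 11/4)
  seg 3: up by d11 = 11/20 → (-321/5, 33/10)
  seg 4: right by d1 = 11/4 → (-1229/20, 33/10)
  seg 5: left by d11 = 11/20 → (-62, 33/10)
  seg 6: up by d13 = -321/5 → (-62, -609/10)
  seg 7: left by d12 = 2527/60 → (-6247/60, -609/10)
  seg 8: up by d7 = 10/3 → (-6247/60, -1727/30)
  seg 9: up by d4 = 4 → (-6247/60, -1607/30)
  seg 10: up by d7 = 10/3 → (-6247/60, -1507/30)

d6 = 22
d7 = 10/3
d8 = 14/9
d9 = 73/12
d10 = 62/3
d11 = 11/20
d12 = 2527/60
d13 = -321/5
endpoint = (-6247/60, -1507/30)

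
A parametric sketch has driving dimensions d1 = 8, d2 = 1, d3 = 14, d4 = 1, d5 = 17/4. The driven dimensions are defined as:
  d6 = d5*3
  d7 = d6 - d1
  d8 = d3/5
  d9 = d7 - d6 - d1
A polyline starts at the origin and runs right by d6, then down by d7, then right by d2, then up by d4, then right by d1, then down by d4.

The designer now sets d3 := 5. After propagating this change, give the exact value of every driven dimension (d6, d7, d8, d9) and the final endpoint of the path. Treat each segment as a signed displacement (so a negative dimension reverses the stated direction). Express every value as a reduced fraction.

Apply edit: d3 := 5
  d6 = d5*3 = 51/4
  d7 = d6 - d1 = 19/4
  d8 = d3/5 = 1
  d9 = d7 - d6 - d1 = -16
Walk from origin (0, 0):
  seg 1: right by d6 = 51/4 → (51/4, 0)
  seg 2: down by d7 = 19/4 → (51/4, -19/4)
  seg 3: right by d2 = 1 → (55/4, -19/4)
  seg 4: up by d4 = 1 → (55/4, -15/4)
  seg 5: right by d1 = 8 → (87/4, -15/4)
  seg 6: down by d4 = 1 → (87/4, -19/4)

d6 = 51/4
d7 = 19/4
d8 = 1
d9 = -16
endpoint = (87/4, -19/4)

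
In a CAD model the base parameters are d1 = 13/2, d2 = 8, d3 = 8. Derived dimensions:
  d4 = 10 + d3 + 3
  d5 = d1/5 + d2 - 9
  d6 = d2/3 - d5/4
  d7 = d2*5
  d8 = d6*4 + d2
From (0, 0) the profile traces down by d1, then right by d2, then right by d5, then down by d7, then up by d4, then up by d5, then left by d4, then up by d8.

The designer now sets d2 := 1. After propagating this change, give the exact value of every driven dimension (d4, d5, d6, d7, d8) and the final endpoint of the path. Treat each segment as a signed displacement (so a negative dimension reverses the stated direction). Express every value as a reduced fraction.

Apply edit: d2 := 1
  d4 = 10 + d3 + 3 = 21
  d5 = d1/5 + d2 - 9 = -67/10
  d6 = d2/3 - d5/4 = 241/120
  d7 = d2*5 = 5
  d8 = d6*4 + d2 = 271/30
Walk from origin (0, 0):
  seg 1: down by d1 = 13/2 → (0, -13/2)
  seg 2: right by d2 = 1 → (1, -13/2)
  seg 3: right by d5 = -67/10 → (-57/10, -13/2)
  seg 4: down by d7 = 5 → (-57/10, -23/2)
  seg 5: up by d4 = 21 → (-57/10, 19/2)
  seg 6: up by d5 = -67/10 → (-57/10, 14/5)
  seg 7: left by d4 = 21 → (-267/10, 14/5)
  seg 8: up by d8 = 271/30 → (-267/10, 71/6)

d4 = 21
d5 = -67/10
d6 = 241/120
d7 = 5
d8 = 271/30
endpoint = (-267/10, 71/6)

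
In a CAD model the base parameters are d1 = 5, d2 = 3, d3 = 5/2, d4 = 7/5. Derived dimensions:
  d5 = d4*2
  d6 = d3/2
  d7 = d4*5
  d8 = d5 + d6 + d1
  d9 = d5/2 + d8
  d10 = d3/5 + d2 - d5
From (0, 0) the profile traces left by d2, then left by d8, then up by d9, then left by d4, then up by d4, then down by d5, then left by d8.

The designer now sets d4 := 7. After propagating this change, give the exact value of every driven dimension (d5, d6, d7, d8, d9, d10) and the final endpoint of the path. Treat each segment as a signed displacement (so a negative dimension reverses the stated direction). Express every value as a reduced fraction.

d5 = 14
d6 = 5/4
d7 = 35
d8 = 81/4
d9 = 109/4
d10 = -21/2
endpoint = (-101/2, 81/4)

Apply edit: d4 := 7
  d5 = d4*2 = 14
  d6 = d3/2 = 5/4
  d7 = d4*5 = 35
  d8 = d5 + d6 + d1 = 81/4
  d9 = d5/2 + d8 = 109/4
  d10 = d3/5 + d2 - d5 = -21/2
Walk from origin (0, 0):
  seg 1: left by d2 = 3 → (-3, 0)
  seg 2: left by d8 = 81/4 → (-93/4, 0)
  seg 3: up by d9 = 109/4 → (-93/4, 109/4)
  seg 4: left by d4 = 7 → (-121/4, 109/4)
  seg 5: up by d4 = 7 → (-121/4, 137/4)
  seg 6: down by d5 = 14 → (-121/4, 81/4)
  seg 7: left by d8 = 81/4 → (-101/2, 81/4)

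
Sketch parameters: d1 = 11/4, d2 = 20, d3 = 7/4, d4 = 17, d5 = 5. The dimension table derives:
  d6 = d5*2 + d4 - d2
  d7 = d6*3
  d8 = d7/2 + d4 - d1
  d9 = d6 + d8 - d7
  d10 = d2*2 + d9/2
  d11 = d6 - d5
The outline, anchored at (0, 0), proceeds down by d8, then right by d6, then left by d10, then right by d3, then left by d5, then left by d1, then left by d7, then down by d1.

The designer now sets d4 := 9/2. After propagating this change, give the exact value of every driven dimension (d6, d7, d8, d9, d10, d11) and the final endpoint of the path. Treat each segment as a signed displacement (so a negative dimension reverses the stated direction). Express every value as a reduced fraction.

Apply edit: d4 := 9/2
  d6 = d5*2 + d4 - d2 = -11/2
  d7 = d6*3 = -33/2
  d8 = d7/2 + d4 - d1 = -13/2
  d9 = d6 + d8 - d7 = 9/2
  d10 = d2*2 + d9/2 = 169/4
  d11 = d6 - d5 = -21/2
Walk from origin (0, 0):
  seg 1: down by d8 = -13/2 → (0, 13/2)
  seg 2: right by d6 = -11/2 → (-11/2, 13/2)
  seg 3: left by d10 = 169/4 → (-191/4, 13/2)
  seg 4: right by d3 = 7/4 → (-46, 13/2)
  seg 5: left by d5 = 5 → (-51, 13/2)
  seg 6: left by d1 = 11/4 → (-215/4, 13/2)
  seg 7: left by d7 = -33/2 → (-149/4, 13/2)
  seg 8: down by d1 = 11/4 → (-149/4, 15/4)

d6 = -11/2
d7 = -33/2
d8 = -13/2
d9 = 9/2
d10 = 169/4
d11 = -21/2
endpoint = (-149/4, 15/4)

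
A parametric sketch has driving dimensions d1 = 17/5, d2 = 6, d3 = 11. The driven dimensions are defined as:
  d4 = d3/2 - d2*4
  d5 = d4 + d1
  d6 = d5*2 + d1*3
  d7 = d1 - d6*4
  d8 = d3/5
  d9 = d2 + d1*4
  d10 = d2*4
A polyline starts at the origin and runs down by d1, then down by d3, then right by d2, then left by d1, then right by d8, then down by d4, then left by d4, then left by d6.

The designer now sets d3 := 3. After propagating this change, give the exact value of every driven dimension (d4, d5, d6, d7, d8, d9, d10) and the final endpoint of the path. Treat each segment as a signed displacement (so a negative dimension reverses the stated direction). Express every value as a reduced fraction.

Apply edit: d3 := 3
  d4 = d3/2 - d2*4 = -45/2
  d5 = d4 + d1 = -191/10
  d6 = d5*2 + d1*3 = -28
  d7 = d1 - d6*4 = 577/5
  d8 = d3/5 = 3/5
  d9 = d2 + d1*4 = 98/5
  d10 = d2*4 = 24
Walk from origin (0, 0):
  seg 1: down by d1 = 17/5 → (0, -17/5)
  seg 2: down by d3 = 3 → (0, -32/5)
  seg 3: right by d2 = 6 → (6, -32/5)
  seg 4: left by d1 = 17/5 → (13/5, -32/5)
  seg 5: right by d8 = 3/5 → (16/5, -32/5)
  seg 6: down by d4 = -45/2 → (16/5, 161/10)
  seg 7: left by d4 = -45/2 → (257/10, 161/10)
  seg 8: left by d6 = -28 → (537/10, 161/10)

d4 = -45/2
d5 = -191/10
d6 = -28
d7 = 577/5
d8 = 3/5
d9 = 98/5
d10 = 24
endpoint = (537/10, 161/10)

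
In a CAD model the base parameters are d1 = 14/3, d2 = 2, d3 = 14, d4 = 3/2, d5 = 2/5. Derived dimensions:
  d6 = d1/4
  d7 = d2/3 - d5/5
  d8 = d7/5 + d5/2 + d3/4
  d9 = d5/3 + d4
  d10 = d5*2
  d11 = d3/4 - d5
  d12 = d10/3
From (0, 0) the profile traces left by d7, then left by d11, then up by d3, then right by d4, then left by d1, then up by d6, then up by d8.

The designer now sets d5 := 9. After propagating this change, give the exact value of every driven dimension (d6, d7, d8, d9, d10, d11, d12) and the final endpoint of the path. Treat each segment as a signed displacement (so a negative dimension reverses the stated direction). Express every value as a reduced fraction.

Apply edit: d5 := 9
  d6 = d1/4 = 7/6
  d7 = d2/3 - d5/5 = -17/15
  d8 = d7/5 + d5/2 + d3/4 = 583/75
  d9 = d5/3 + d4 = 9/2
  d10 = d5*2 = 18
  d11 = d3/4 - d5 = -11/2
  d12 = d10/3 = 6
Walk from origin (0, 0):
  seg 1: left by d7 = -17/15 → (17/15, 0)
  seg 2: left by d11 = -11/2 → (199/30, 0)
  seg 3: up by d3 = 14 → (199/30, 14)
  seg 4: right by d4 = 3/2 → (122/15, 14)
  seg 5: left by d1 = 14/3 → (52/15, 14)
  seg 6: up by d6 = 7/6 → (52/15, 91/6)
  seg 7: up by d8 = 583/75 → (52/15, 1147/50)

d6 = 7/6
d7 = -17/15
d8 = 583/75
d9 = 9/2
d10 = 18
d11 = -11/2
d12 = 6
endpoint = (52/15, 1147/50)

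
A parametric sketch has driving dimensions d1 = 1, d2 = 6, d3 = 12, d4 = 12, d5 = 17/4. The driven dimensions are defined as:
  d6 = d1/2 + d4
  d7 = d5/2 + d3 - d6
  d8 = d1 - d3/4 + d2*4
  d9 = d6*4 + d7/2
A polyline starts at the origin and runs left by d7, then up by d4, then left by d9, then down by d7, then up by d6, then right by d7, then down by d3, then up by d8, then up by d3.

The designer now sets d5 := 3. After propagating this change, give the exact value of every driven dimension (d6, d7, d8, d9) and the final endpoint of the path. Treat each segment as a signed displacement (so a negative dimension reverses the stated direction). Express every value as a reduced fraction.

d6 = 25/2
d7 = 1
d8 = 22
d9 = 101/2
endpoint = (-101/2, 91/2)

Apply edit: d5 := 3
  d6 = d1/2 + d4 = 25/2
  d7 = d5/2 + d3 - d6 = 1
  d8 = d1 - d3/4 + d2*4 = 22
  d9 = d6*4 + d7/2 = 101/2
Walk from origin (0, 0):
  seg 1: left by d7 = 1 → (-1, 0)
  seg 2: up by d4 = 12 → (-1, 12)
  seg 3: left by d9 = 101/2 → (-103/2, 12)
  seg 4: down by d7 = 1 → (-103/2, 11)
  seg 5: up by d6 = 25/2 → (-103/2, 47/2)
  seg 6: right by d7 = 1 → (-101/2, 47/2)
  seg 7: down by d3 = 12 → (-101/2, 23/2)
  seg 8: up by d8 = 22 → (-101/2, 67/2)
  seg 9: up by d3 = 12 → (-101/2, 91/2)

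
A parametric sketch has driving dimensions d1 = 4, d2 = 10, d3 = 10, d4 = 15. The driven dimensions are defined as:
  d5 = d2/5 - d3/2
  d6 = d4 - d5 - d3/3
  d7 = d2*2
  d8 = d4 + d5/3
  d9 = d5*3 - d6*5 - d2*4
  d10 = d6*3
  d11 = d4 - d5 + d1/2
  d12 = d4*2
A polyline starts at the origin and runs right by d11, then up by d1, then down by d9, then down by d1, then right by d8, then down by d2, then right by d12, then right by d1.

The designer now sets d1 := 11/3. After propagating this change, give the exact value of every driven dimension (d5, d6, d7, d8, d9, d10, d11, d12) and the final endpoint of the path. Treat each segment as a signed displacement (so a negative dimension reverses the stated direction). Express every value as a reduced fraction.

d5 = -3
d6 = 44/3
d7 = 20
d8 = 14
d9 = -367/3
d10 = 44
d11 = 119/6
d12 = 30
endpoint = (135/2, 337/3)

Apply edit: d1 := 11/3
  d5 = d2/5 - d3/2 = -3
  d6 = d4 - d5 - d3/3 = 44/3
  d7 = d2*2 = 20
  d8 = d4 + d5/3 = 14
  d9 = d5*3 - d6*5 - d2*4 = -367/3
  d10 = d6*3 = 44
  d11 = d4 - d5 + d1/2 = 119/6
  d12 = d4*2 = 30
Walk from origin (0, 0):
  seg 1: right by d11 = 119/6 → (119/6, 0)
  seg 2: up by d1 = 11/3 → (119/6, 11/3)
  seg 3: down by d9 = -367/3 → (119/6, 126)
  seg 4: down by d1 = 11/3 → (119/6, 367/3)
  seg 5: right by d8 = 14 → (203/6, 367/3)
  seg 6: down by d2 = 10 → (203/6, 337/3)
  seg 7: right by d12 = 30 → (383/6, 337/3)
  seg 8: right by d1 = 11/3 → (135/2, 337/3)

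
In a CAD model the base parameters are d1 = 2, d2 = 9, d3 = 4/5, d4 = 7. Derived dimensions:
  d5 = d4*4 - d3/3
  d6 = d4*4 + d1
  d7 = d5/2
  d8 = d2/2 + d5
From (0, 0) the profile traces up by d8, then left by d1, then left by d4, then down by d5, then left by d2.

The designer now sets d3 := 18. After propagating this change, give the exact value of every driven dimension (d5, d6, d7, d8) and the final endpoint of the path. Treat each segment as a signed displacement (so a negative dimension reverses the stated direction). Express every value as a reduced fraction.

Apply edit: d3 := 18
  d5 = d4*4 - d3/3 = 22
  d6 = d4*4 + d1 = 30
  d7 = d5/2 = 11
  d8 = d2/2 + d5 = 53/2
Walk from origin (0, 0):
  seg 1: up by d8 = 53/2 → (0, 53/2)
  seg 2: left by d1 = 2 → (-2, 53/2)
  seg 3: left by d4 = 7 → (-9, 53/2)
  seg 4: down by d5 = 22 → (-9, 9/2)
  seg 5: left by d2 = 9 → (-18, 9/2)

d5 = 22
d6 = 30
d7 = 11
d8 = 53/2
endpoint = (-18, 9/2)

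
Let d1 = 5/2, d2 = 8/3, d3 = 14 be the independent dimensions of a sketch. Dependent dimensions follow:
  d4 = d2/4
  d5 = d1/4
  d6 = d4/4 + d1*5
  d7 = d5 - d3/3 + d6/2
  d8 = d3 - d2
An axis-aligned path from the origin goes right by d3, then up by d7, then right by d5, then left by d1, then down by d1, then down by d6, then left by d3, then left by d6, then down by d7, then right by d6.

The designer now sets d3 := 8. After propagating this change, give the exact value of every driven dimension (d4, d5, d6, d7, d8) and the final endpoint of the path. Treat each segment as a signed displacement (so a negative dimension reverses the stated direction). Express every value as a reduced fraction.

Apply edit: d3 := 8
  d4 = d2/4 = 2/3
  d5 = d1/4 = 5/8
  d6 = d4/4 + d1*5 = 38/3
  d7 = d5 - d3/3 + d6/2 = 103/24
  d8 = d3 - d2 = 16/3
Walk from origin (0, 0):
  seg 1: right by d3 = 8 → (8, 0)
  seg 2: up by d7 = 103/24 → (8, 103/24)
  seg 3: right by d5 = 5/8 → (69/8, 103/24)
  seg 4: left by d1 = 5/2 → (49/8, 103/24)
  seg 5: down by d1 = 5/2 → (49/8, 43/24)
  seg 6: down by d6 = 38/3 → (49/8, -87/8)
  seg 7: left by d3 = 8 → (-15/8, -87/8)
  seg 8: left by d6 = 38/3 → (-349/24, -87/8)
  seg 9: down by d7 = 103/24 → (-349/24, -91/6)
  seg 10: right by d6 = 38/3 → (-15/8, -91/6)

d4 = 2/3
d5 = 5/8
d6 = 38/3
d7 = 103/24
d8 = 16/3
endpoint = (-15/8, -91/6)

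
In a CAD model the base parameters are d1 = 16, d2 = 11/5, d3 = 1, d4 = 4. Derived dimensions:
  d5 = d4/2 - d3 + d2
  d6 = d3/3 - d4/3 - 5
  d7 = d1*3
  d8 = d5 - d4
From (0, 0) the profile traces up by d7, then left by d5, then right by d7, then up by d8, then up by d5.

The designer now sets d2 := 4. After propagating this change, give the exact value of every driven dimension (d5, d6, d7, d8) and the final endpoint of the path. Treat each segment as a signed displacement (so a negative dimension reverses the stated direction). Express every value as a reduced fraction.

d5 = 5
d6 = -6
d7 = 48
d8 = 1
endpoint = (43, 54)

Apply edit: d2 := 4
  d5 = d4/2 - d3 + d2 = 5
  d6 = d3/3 - d4/3 - 5 = -6
  d7 = d1*3 = 48
  d8 = d5 - d4 = 1
Walk from origin (0, 0):
  seg 1: up by d7 = 48 → (0, 48)
  seg 2: left by d5 = 5 → (-5, 48)
  seg 3: right by d7 = 48 → (43, 48)
  seg 4: up by d8 = 1 → (43, 49)
  seg 5: up by d5 = 5 → (43, 54)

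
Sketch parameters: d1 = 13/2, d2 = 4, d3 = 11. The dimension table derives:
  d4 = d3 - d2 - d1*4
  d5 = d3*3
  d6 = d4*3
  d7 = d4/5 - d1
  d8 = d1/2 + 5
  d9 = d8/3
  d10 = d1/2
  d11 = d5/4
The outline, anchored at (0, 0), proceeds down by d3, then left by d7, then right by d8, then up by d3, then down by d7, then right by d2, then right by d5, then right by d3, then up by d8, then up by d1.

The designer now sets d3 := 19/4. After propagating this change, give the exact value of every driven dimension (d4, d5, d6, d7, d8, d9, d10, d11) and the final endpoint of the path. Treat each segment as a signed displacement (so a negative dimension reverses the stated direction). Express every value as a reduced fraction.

Apply edit: d3 := 19/4
  d4 = d3 - d2 - d1*4 = -101/4
  d5 = d3*3 = 57/4
  d6 = d4*3 = -303/4
  d7 = d4/5 - d1 = -231/20
  d8 = d1/2 + 5 = 33/4
  d9 = d8/3 = 11/4
  d10 = d1/2 = 13/4
  d11 = d5/4 = 57/16
Walk from origin (0, 0):
  seg 1: down by d3 = 19/4 → (0, -19/4)
  seg 2: left by d7 = -231/20 → (231/20, -19/4)
  seg 3: right by d8 = 33/4 → (99/5, -19/4)
  seg 4: up by d3 = 19/4 → (99/5, 0)
  seg 5: down by d7 = -231/20 → (99/5, 231/20)
  seg 6: right by d2 = 4 → (119/5, 231/20)
  seg 7: right by d5 = 57/4 → (761/20, 231/20)
  seg 8: right by d3 = 19/4 → (214/5, 231/20)
  seg 9: up by d8 = 33/4 → (214/5, 99/5)
  seg 10: up by d1 = 13/2 → (214/5, 263/10)

d4 = -101/4
d5 = 57/4
d6 = -303/4
d7 = -231/20
d8 = 33/4
d9 = 11/4
d10 = 13/4
d11 = 57/16
endpoint = (214/5, 263/10)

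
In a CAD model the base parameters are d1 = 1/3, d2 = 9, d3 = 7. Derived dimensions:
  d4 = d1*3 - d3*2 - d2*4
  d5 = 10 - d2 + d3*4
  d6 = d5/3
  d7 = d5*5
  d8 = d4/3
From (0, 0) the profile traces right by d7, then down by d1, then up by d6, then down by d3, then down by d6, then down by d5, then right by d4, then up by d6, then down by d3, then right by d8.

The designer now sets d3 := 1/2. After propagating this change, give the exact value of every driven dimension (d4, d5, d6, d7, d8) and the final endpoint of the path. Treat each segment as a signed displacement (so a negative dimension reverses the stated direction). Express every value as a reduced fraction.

Apply edit: d3 := 1/2
  d4 = d1*3 - d3*2 - d2*4 = -36
  d5 = 10 - d2 + d3*4 = 3
  d6 = d5/3 = 1
  d7 = d5*5 = 15
  d8 = d4/3 = -12
Walk from origin (0, 0):
  seg 1: right by d7 = 15 → (15, 0)
  seg 2: down by d1 = 1/3 → (15, -1/3)
  seg 3: up by d6 = 1 → (15, 2/3)
  seg 4: down by d3 = 1/2 → (15, 1/6)
  seg 5: down by d6 = 1 → (15, -5/6)
  seg 6: down by d5 = 3 → (15, -23/6)
  seg 7: right by d4 = -36 → (-21, -23/6)
  seg 8: up by d6 = 1 → (-21, -17/6)
  seg 9: down by d3 = 1/2 → (-21, -10/3)
  seg 10: right by d8 = -12 → (-33, -10/3)

d4 = -36
d5 = 3
d6 = 1
d7 = 15
d8 = -12
endpoint = (-33, -10/3)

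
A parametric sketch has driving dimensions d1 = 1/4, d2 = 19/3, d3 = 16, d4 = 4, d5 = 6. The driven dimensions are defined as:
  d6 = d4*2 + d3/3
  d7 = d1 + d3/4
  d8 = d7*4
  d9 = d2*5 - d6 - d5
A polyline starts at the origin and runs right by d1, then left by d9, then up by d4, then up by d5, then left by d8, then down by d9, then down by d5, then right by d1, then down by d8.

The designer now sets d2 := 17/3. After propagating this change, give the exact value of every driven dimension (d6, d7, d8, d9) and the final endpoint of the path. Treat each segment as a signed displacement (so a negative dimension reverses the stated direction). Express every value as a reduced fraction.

d6 = 40/3
d7 = 17/4
d8 = 17
d9 = 9
endpoint = (-51/2, -22)

Apply edit: d2 := 17/3
  d6 = d4*2 + d3/3 = 40/3
  d7 = d1 + d3/4 = 17/4
  d8 = d7*4 = 17
  d9 = d2*5 - d6 - d5 = 9
Walk from origin (0, 0):
  seg 1: right by d1 = 1/4 → (1/4, 0)
  seg 2: left by d9 = 9 → (-35/4, 0)
  seg 3: up by d4 = 4 → (-35/4, 4)
  seg 4: up by d5 = 6 → (-35/4, 10)
  seg 5: left by d8 = 17 → (-103/4, 10)
  seg 6: down by d9 = 9 → (-103/4, 1)
  seg 7: down by d5 = 6 → (-103/4, -5)
  seg 8: right by d1 = 1/4 → (-51/2, -5)
  seg 9: down by d8 = 17 → (-51/2, -22)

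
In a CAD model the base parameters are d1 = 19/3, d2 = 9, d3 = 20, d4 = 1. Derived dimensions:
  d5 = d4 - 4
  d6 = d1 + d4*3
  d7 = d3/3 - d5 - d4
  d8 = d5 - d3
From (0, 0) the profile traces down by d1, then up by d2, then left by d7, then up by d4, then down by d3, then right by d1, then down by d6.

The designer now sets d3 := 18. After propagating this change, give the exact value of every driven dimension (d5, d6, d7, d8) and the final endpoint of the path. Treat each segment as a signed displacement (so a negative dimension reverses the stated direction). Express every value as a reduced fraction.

d5 = -3
d6 = 28/3
d7 = 8
d8 = -21
endpoint = (-5/3, -71/3)

Apply edit: d3 := 18
  d5 = d4 - 4 = -3
  d6 = d1 + d4*3 = 28/3
  d7 = d3/3 - d5 - d4 = 8
  d8 = d5 - d3 = -21
Walk from origin (0, 0):
  seg 1: down by d1 = 19/3 → (0, -19/3)
  seg 2: up by d2 = 9 → (0, 8/3)
  seg 3: left by d7 = 8 → (-8, 8/3)
  seg 4: up by d4 = 1 → (-8, 11/3)
  seg 5: down by d3 = 18 → (-8, -43/3)
  seg 6: right by d1 = 19/3 → (-5/3, -43/3)
  seg 7: down by d6 = 28/3 → (-5/3, -71/3)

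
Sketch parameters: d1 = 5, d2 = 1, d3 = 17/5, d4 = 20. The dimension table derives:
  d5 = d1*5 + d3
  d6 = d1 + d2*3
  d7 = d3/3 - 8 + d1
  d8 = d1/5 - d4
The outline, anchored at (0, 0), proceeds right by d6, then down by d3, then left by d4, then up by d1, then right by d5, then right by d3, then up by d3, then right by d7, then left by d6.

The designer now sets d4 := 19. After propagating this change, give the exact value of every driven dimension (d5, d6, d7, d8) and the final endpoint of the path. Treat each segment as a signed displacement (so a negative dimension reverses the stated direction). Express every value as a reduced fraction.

d5 = 142/5
d6 = 8
d7 = -28/15
d8 = -18
endpoint = (164/15, 5)

Apply edit: d4 := 19
  d5 = d1*5 + d3 = 142/5
  d6 = d1 + d2*3 = 8
  d7 = d3/3 - 8 + d1 = -28/15
  d8 = d1/5 - d4 = -18
Walk from origin (0, 0):
  seg 1: right by d6 = 8 → (8, 0)
  seg 2: down by d3 = 17/5 → (8, -17/5)
  seg 3: left by d4 = 19 → (-11, -17/5)
  seg 4: up by d1 = 5 → (-11, 8/5)
  seg 5: right by d5 = 142/5 → (87/5, 8/5)
  seg 6: right by d3 = 17/5 → (104/5, 8/5)
  seg 7: up by d3 = 17/5 → (104/5, 5)
  seg 8: right by d7 = -28/15 → (284/15, 5)
  seg 9: left by d6 = 8 → (164/15, 5)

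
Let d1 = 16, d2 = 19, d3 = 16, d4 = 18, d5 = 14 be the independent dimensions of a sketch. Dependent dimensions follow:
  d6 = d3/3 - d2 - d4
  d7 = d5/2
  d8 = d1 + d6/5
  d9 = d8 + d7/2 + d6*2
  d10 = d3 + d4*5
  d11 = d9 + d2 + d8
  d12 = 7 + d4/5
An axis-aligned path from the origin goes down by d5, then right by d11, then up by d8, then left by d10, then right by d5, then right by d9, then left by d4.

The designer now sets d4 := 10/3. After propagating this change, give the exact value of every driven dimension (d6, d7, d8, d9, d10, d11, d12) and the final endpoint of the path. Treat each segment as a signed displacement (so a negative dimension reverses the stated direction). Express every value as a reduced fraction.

d6 = -17
d7 = 7
d8 = 63/5
d9 = -179/10
d10 = 98/3
d11 = 137/10
d12 = 23/3
endpoint = (-131/5, -7/5)

Apply edit: d4 := 10/3
  d6 = d3/3 - d2 - d4 = -17
  d7 = d5/2 = 7
  d8 = d1 + d6/5 = 63/5
  d9 = d8 + d7/2 + d6*2 = -179/10
  d10 = d3 + d4*5 = 98/3
  d11 = d9 + d2 + d8 = 137/10
  d12 = 7 + d4/5 = 23/3
Walk from origin (0, 0):
  seg 1: down by d5 = 14 → (0, -14)
  seg 2: right by d11 = 137/10 → (137/10, -14)
  seg 3: up by d8 = 63/5 → (137/10, -7/5)
  seg 4: left by d10 = 98/3 → (-569/30, -7/5)
  seg 5: right by d5 = 14 → (-149/30, -7/5)
  seg 6: right by d9 = -179/10 → (-343/15, -7/5)
  seg 7: left by d4 = 10/3 → (-131/5, -7/5)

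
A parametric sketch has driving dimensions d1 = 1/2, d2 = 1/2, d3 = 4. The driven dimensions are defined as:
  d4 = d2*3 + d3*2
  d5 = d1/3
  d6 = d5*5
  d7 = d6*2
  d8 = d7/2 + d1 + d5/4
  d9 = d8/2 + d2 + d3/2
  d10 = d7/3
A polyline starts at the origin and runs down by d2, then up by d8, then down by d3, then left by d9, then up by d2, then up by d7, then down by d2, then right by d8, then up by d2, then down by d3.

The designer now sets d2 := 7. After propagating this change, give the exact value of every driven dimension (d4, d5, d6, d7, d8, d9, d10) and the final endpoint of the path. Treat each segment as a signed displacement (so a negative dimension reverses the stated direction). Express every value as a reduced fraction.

Apply edit: d2 := 7
  d4 = d2*3 + d3*2 = 29
  d5 = d1/3 = 1/6
  d6 = d5*5 = 5/6
  d7 = d6*2 = 5/3
  d8 = d7/2 + d1 + d5/4 = 11/8
  d9 = d8/2 + d2 + d3/2 = 155/16
  d10 = d7/3 = 5/9
Walk from origin (0, 0):
  seg 1: down by d2 = 7 → (0, -7)
  seg 2: up by d8 = 11/8 → (0, -45/8)
  seg 3: down by d3 = 4 → (0, -77/8)
  seg 4: left by d9 = 155/16 → (-155/16, -77/8)
  seg 5: up by d2 = 7 → (-155/16, -21/8)
  seg 6: up by d7 = 5/3 → (-155/16, -23/24)
  seg 7: down by d2 = 7 → (-155/16, -191/24)
  seg 8: right by d8 = 11/8 → (-133/16, -191/24)
  seg 9: up by d2 = 7 → (-133/16, -23/24)
  seg 10: down by d3 = 4 → (-133/16, -119/24)

d4 = 29
d5 = 1/6
d6 = 5/6
d7 = 5/3
d8 = 11/8
d9 = 155/16
d10 = 5/9
endpoint = (-133/16, -119/24)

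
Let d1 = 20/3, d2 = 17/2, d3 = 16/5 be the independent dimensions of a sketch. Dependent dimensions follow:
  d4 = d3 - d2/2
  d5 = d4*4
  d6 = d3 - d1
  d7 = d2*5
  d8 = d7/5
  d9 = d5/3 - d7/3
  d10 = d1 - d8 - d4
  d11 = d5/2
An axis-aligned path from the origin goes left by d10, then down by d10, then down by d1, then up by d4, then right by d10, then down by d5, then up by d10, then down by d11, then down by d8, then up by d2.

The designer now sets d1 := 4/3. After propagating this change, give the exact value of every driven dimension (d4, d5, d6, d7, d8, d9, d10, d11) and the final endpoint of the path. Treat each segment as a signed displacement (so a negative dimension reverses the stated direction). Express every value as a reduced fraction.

d4 = -21/20
d5 = -21/5
d6 = 28/15
d7 = 85/2
d8 = 17/2
d9 = -467/30
d10 = -367/60
d11 = -21/10
endpoint = (0, 47/12)

Apply edit: d1 := 4/3
  d4 = d3 - d2/2 = -21/20
  d5 = d4*4 = -21/5
  d6 = d3 - d1 = 28/15
  d7 = d2*5 = 85/2
  d8 = d7/5 = 17/2
  d9 = d5/3 - d7/3 = -467/30
  d10 = d1 - d8 - d4 = -367/60
  d11 = d5/2 = -21/10
Walk from origin (0, 0):
  seg 1: left by d10 = -367/60 → (367/60, 0)
  seg 2: down by d10 = -367/60 → (367/60, 367/60)
  seg 3: down by d1 = 4/3 → (367/60, 287/60)
  seg 4: up by d4 = -21/20 → (367/60, 56/15)
  seg 5: right by d10 = -367/60 → (0, 56/15)
  seg 6: down by d5 = -21/5 → (0, 119/15)
  seg 7: up by d10 = -367/60 → (0, 109/60)
  seg 8: down by d11 = -21/10 → (0, 47/12)
  seg 9: down by d8 = 17/2 → (0, -55/12)
  seg 10: up by d2 = 17/2 → (0, 47/12)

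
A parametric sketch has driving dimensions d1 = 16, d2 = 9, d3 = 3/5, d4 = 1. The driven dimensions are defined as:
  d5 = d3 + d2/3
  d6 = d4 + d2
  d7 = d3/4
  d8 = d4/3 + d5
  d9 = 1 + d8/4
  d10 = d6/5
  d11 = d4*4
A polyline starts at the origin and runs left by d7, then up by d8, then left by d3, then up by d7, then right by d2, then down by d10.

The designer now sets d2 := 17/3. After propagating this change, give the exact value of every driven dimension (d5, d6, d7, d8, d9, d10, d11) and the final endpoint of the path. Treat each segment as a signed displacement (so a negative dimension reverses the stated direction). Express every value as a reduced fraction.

Apply edit: d2 := 17/3
  d5 = d3 + d2/3 = 112/45
  d6 = d4 + d2 = 20/3
  d7 = d3/4 = 3/20
  d8 = d4/3 + d5 = 127/45
  d9 = 1 + d8/4 = 307/180
  d10 = d6/5 = 4/3
  d11 = d4*4 = 4
Walk from origin (0, 0):
  seg 1: left by d7 = 3/20 → (-3/20, 0)
  seg 2: up by d8 = 127/45 → (-3/20, 127/45)
  seg 3: left by d3 = 3/5 → (-3/4, 127/45)
  seg 4: up by d7 = 3/20 → (-3/4, 107/36)
  seg 5: right by d2 = 17/3 → (59/12, 107/36)
  seg 6: down by d10 = 4/3 → (59/12, 59/36)

d5 = 112/45
d6 = 20/3
d7 = 3/20
d8 = 127/45
d9 = 307/180
d10 = 4/3
d11 = 4
endpoint = (59/12, 59/36)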